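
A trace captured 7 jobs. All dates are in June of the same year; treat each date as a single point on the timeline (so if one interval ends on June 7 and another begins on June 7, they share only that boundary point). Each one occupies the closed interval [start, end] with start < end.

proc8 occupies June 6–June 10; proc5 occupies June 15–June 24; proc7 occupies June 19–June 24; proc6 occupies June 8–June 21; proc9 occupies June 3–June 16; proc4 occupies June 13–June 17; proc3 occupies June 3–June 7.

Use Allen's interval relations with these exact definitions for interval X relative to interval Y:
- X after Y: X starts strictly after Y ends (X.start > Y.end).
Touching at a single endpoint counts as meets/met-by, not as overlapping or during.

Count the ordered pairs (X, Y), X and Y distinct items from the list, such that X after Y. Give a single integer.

Checking all 42 ordered pairs for relation 'after'; matching pairs in alphabetical order:
(proc4, proc3): proc4 after proc3 ✓
(proc4, proc8): proc4 after proc8 ✓
(proc5, proc3): proc5 after proc3 ✓
(proc5, proc8): proc5 after proc8 ✓
(proc6, proc3): proc6 after proc3 ✓
(proc7, proc3): proc7 after proc3 ✓
(proc7, proc4): proc7 after proc4 ✓
(proc7, proc8): proc7 after proc8 ✓
(proc7, proc9): proc7 after proc9 ✓
Count: 9.

9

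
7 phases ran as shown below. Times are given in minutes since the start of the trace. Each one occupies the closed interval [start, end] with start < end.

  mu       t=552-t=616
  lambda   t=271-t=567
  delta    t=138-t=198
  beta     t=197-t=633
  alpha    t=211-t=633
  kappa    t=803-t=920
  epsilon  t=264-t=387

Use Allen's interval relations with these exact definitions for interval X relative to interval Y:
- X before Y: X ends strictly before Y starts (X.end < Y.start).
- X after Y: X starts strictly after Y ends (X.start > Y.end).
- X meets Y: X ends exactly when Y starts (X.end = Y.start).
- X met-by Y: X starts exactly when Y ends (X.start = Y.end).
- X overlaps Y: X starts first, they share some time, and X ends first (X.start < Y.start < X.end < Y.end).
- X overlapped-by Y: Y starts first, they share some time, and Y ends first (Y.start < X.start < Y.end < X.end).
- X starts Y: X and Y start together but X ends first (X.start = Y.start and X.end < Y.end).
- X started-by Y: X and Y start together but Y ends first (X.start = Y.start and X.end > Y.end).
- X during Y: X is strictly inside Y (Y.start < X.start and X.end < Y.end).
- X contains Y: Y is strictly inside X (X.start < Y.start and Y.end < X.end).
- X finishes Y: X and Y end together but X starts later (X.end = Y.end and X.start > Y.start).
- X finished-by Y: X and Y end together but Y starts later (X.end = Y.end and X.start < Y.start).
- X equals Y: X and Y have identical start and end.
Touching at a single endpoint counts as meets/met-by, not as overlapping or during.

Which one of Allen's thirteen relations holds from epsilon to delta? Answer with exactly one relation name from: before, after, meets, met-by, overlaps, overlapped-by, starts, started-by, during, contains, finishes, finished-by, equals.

after

epsilon = [t=264, t=387]; delta = [t=138, t=198].
Compare endpoints: epsilon.start > delta.start, epsilon.start > delta.end, epsilon.end > delta.start, epsilon.end > delta.end.
That pattern is 'after'.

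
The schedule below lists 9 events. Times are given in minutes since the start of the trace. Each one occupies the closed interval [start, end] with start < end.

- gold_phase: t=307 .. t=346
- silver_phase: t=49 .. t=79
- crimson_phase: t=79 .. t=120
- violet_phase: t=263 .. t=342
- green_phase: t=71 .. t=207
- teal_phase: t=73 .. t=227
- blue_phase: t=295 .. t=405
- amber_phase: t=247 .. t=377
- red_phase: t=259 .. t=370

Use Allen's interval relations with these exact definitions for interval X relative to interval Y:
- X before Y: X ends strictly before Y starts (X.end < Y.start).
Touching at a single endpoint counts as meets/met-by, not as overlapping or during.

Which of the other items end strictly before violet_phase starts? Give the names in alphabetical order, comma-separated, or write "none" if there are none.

crimson_phase, green_phase, silver_phase, teal_phase

Target violet_phase = [t=263, t=342].
amber_phase [t=247, t=377] → contains → no.
blue_phase [t=295, t=405] → overlapped-by → no.
crimson_phase [t=79, t=120] → before → yes.
gold_phase [t=307, t=346] → overlapped-by → no.
green_phase [t=71, t=207] → before → yes.
red_phase [t=259, t=370] → contains → no.
silver_phase [t=49, t=79] → before → yes.
teal_phase [t=73, t=227] → before → yes.
Result: crimson_phase, green_phase, silver_phase, teal_phase.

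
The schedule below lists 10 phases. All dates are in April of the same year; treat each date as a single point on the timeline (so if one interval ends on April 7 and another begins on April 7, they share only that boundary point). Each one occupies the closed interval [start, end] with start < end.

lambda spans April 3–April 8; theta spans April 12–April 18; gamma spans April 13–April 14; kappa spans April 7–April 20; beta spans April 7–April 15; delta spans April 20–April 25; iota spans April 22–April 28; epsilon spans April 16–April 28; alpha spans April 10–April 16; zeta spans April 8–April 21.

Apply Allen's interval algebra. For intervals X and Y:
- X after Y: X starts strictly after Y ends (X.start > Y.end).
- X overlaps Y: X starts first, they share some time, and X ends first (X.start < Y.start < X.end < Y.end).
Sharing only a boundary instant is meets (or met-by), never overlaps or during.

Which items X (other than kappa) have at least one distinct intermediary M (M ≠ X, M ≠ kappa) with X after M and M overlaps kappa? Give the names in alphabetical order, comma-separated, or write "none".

alpha, delta, epsilon, gamma, iota, theta

Target kappa = [April 7, April 20].
Intermediaries M with M overlaps kappa: lambda.
Via lambda — items with X after lambda: alpha, delta, epsilon, gamma, iota, theta.
Union: alpha, delta, epsilon, gamma, iota, theta.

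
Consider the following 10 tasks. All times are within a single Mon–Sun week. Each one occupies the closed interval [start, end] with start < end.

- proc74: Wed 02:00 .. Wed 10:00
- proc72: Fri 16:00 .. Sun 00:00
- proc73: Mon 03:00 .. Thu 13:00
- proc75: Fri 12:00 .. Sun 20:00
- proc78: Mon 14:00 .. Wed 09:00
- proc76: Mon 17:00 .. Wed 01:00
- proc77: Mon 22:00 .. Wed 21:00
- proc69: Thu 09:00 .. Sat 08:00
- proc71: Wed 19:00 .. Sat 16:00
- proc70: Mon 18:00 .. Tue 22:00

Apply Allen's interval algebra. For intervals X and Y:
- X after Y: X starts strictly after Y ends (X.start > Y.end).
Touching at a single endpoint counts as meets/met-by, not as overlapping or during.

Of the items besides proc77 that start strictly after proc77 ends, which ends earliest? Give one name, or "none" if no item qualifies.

proc69

Target proc77 = [Mon 22:00, Wed 21:00].
proc69 [Thu 09:00, Sat 08:00] → after → candidate.
proc70 [Mon 18:00, Tue 22:00] → overlaps → excluded.
proc71 [Wed 19:00, Sat 16:00] → overlapped-by → excluded.
proc72 [Fri 16:00, Sun 00:00] → after → candidate.
proc73 [Mon 03:00, Thu 13:00] → contains → excluded.
proc74 [Wed 02:00, Wed 10:00] → during → excluded.
proc75 [Fri 12:00, Sun 20:00] → after → candidate.
proc76 [Mon 17:00, Wed 01:00] → overlaps → excluded.
proc78 [Mon 14:00, Wed 09:00] → overlaps → excluded.
Among candidates, earliest end is Sat 08:00 → proc69.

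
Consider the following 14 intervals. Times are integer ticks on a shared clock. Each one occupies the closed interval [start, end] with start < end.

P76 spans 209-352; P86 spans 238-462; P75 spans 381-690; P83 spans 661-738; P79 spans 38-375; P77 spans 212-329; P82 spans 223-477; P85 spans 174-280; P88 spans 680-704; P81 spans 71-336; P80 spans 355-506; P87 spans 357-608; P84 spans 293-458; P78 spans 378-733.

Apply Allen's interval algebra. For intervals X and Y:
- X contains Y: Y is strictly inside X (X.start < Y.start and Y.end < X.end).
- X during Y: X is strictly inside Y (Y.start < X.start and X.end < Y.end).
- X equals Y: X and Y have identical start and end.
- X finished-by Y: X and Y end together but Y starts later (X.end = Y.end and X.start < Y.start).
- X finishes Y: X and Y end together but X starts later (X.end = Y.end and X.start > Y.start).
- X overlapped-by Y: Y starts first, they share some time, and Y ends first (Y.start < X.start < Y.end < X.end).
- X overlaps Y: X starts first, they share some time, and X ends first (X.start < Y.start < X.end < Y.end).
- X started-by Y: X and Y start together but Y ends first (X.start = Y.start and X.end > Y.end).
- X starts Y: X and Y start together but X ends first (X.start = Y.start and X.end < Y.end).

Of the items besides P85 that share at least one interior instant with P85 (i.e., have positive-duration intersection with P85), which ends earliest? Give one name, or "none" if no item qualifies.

P77

Target P85 = [174, 280].
P75 [381, 690] → after → excluded.
P76 [209, 352] → overlapped-by → candidate.
P77 [212, 329] → overlapped-by → candidate.
P78 [378, 733] → after → excluded.
P79 [38, 375] → contains → candidate.
P80 [355, 506] → after → excluded.
P81 [71, 336] → contains → candidate.
P82 [223, 477] → overlapped-by → candidate.
P83 [661, 738] → after → excluded.
P84 [293, 458] → after → excluded.
P86 [238, 462] → overlapped-by → candidate.
P87 [357, 608] → after → excluded.
P88 [680, 704] → after → excluded.
Among candidates, earliest end is 329 → P77.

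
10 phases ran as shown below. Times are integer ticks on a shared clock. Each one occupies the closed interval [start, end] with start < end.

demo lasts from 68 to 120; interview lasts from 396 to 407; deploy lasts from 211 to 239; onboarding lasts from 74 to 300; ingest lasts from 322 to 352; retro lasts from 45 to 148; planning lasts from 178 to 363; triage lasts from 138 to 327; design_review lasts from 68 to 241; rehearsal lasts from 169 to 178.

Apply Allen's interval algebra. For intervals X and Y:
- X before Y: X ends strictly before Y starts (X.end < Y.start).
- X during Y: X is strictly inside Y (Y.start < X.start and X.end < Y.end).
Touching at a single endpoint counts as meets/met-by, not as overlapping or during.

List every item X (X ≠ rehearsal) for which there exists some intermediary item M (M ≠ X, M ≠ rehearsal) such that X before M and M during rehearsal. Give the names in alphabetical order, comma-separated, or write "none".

Target rehearsal = [169, 178].
Intermediaries M with M during rehearsal: none.
Union: none.

none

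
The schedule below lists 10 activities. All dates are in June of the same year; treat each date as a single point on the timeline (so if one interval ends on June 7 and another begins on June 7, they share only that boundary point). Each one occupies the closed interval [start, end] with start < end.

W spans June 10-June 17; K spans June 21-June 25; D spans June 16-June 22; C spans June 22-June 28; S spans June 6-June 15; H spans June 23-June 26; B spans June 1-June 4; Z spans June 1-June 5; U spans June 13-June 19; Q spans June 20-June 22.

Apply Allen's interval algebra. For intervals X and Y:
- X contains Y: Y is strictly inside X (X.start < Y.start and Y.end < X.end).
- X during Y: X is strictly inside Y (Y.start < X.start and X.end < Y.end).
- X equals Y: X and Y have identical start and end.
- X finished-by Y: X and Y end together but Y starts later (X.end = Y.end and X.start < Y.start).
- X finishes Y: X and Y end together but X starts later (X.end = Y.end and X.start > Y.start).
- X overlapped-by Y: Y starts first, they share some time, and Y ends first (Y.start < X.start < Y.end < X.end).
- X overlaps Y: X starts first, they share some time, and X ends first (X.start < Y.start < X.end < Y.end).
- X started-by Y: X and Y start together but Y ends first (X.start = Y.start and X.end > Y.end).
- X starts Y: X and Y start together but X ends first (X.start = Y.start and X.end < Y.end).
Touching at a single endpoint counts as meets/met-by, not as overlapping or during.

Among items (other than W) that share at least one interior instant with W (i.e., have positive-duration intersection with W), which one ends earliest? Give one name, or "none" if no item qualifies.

Target W = [June 10, June 17].
B [June 1, June 4] → before → excluded.
C [June 22, June 28] → after → excluded.
D [June 16, June 22] → overlapped-by → candidate.
H [June 23, June 26] → after → excluded.
K [June 21, June 25] → after → excluded.
Q [June 20, June 22] → after → excluded.
S [June 6, June 15] → overlaps → candidate.
U [June 13, June 19] → overlapped-by → candidate.
Z [June 1, June 5] → before → excluded.
Among candidates, earliest end is June 15 → S.

S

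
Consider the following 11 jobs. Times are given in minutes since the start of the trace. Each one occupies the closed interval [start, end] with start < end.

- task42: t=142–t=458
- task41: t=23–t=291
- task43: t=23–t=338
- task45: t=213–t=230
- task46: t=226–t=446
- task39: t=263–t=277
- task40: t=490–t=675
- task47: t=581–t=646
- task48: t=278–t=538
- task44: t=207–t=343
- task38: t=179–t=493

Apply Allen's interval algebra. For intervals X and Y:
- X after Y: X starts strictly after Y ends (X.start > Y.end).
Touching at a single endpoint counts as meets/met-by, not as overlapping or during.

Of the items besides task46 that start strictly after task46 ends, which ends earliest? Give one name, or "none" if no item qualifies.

task47

Target task46 = [t=226, t=446].
task38 [t=179, t=493] → contains → excluded.
task39 [t=263, t=277] → during → excluded.
task40 [t=490, t=675] → after → candidate.
task41 [t=23, t=291] → overlaps → excluded.
task42 [t=142, t=458] → contains → excluded.
task43 [t=23, t=338] → overlaps → excluded.
task44 [t=207, t=343] → overlaps → excluded.
task45 [t=213, t=230] → overlaps → excluded.
task47 [t=581, t=646] → after → candidate.
task48 [t=278, t=538] → overlapped-by → excluded.
Among candidates, earliest end is t=646 → task47.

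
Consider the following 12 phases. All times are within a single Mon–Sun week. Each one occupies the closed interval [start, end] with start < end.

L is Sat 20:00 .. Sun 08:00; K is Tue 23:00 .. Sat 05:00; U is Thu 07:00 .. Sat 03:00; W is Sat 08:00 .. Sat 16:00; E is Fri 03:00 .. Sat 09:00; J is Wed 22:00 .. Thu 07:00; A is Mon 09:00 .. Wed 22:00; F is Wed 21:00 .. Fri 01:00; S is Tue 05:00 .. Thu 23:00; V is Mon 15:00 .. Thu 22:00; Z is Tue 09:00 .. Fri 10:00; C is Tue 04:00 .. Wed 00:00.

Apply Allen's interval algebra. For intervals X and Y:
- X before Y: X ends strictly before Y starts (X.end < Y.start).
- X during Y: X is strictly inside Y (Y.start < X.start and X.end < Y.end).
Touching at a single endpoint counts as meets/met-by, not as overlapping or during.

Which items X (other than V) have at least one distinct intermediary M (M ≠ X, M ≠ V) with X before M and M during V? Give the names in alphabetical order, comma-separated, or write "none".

C

Target V = [Mon 15:00, Thu 22:00].
Intermediaries M with M during V: C, J.
Via C — items with X before C: none.
Via J — items with X before J: C.
Union: C.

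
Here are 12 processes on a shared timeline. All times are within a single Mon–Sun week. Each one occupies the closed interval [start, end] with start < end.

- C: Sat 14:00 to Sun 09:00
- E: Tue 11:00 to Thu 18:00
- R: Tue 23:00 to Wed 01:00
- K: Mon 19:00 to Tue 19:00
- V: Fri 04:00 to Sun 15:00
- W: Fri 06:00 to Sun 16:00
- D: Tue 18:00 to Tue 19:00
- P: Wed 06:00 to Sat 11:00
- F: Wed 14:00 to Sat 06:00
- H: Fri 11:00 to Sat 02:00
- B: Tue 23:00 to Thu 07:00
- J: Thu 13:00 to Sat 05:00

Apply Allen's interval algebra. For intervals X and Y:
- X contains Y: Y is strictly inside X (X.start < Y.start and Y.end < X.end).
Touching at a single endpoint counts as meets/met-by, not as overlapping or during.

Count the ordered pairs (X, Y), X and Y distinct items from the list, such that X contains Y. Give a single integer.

Checking all 132 ordered pairs for relation 'contains'; matching pairs in alphabetical order:
(E, B): E contains B ✓
(E, D): E contains D ✓
(E, R): E contains R ✓
(F, H): F contains H ✓
(F, J): F contains J ✓
(J, H): J contains H ✓
(P, F): P contains F ✓
(P, H): P contains H ✓
(P, J): P contains J ✓
(V, C): V contains C ✓
(V, H): V contains H ✓
(W, C): W contains C ✓
(W, H): W contains H ✓
Count: 13.

13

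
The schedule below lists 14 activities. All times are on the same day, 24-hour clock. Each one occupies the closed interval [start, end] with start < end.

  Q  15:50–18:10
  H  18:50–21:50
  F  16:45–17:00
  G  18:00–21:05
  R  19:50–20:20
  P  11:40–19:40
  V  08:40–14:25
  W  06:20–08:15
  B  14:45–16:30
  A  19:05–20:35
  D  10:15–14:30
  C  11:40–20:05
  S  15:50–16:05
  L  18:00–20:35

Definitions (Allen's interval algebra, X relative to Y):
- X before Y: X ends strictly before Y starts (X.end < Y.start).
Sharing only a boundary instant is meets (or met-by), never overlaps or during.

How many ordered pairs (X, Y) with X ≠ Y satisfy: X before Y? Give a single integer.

Checking all 182 ordered pairs for relation 'before'; matching pairs in alphabetical order:
(B, A): B before A ✓
(B, F): B before F ✓
(B, G): B before G ✓
(B, H): B before H ✓
(B, L): B before L ✓
(B, R): B before R ✓
(D, A): D before A ✓
(D, B): D before B ✓
(D, F): D before F ✓
(D, G): D before G ✓
(D, H): D before H ✓
(D, L): D before L ✓
(D, Q): D before Q ✓
(D, R): D before R ✓
(D, S): D before S ✓
(F, A): F before A ✓
(F, G): F before G ✓
(F, H): F before H ✓
(F, L): F before L ✓
(F, R): F before R ✓
(P, R): P before R ✓
(Q, A): Q before A ✓
(Q, H): Q before H ✓
(Q, R): Q before R ✓
... plus 28 further pairs not listed.
Count: 52.

52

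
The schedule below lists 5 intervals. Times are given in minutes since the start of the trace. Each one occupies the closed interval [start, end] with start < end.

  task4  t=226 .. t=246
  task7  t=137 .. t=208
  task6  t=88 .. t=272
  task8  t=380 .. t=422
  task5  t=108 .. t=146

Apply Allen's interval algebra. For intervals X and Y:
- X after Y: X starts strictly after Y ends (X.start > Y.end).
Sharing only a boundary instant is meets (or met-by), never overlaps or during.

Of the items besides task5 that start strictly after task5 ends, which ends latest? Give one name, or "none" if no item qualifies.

task8

Target task5 = [t=108, t=146].
task4 [t=226, t=246] → after → candidate.
task6 [t=88, t=272] → contains → excluded.
task7 [t=137, t=208] → overlapped-by → excluded.
task8 [t=380, t=422] → after → candidate.
Among candidates, latest end is t=422 → task8.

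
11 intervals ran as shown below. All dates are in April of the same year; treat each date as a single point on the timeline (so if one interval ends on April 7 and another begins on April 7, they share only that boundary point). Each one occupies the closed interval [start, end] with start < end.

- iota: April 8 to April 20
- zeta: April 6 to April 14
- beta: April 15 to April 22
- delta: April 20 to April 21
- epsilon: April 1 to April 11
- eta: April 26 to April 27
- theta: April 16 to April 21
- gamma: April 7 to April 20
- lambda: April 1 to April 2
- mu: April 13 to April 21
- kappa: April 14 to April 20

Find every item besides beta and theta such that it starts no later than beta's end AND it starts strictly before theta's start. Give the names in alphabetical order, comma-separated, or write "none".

epsilon, gamma, iota, kappa, lambda, mu, zeta

Conditions: its start is no later than beta's end (X.start <= April 22) AND its start is strictly before theta's start (X.start < April 16).
delta: start April 20 <= April 22? ✓; start April 20 < April 16? ✗ → no.
epsilon: start April 1 <= April 22? ✓; start April 1 < April 16? ✓ → yes.
eta: start April 26 <= April 22? ✗; start April 26 < April 16? ✗ → no.
gamma: start April 7 <= April 22? ✓; start April 7 < April 16? ✓ → yes.
iota: start April 8 <= April 22? ✓; start April 8 < April 16? ✓ → yes.
kappa: start April 14 <= April 22? ✓; start April 14 < April 16? ✓ → yes.
lambda: start April 1 <= April 22? ✓; start April 1 < April 16? ✓ → yes.
mu: start April 13 <= April 22? ✓; start April 13 < April 16? ✓ → yes.
zeta: start April 6 <= April 22? ✓; start April 6 < April 16? ✓ → yes.
Result: epsilon, gamma, iota, kappa, lambda, mu, zeta.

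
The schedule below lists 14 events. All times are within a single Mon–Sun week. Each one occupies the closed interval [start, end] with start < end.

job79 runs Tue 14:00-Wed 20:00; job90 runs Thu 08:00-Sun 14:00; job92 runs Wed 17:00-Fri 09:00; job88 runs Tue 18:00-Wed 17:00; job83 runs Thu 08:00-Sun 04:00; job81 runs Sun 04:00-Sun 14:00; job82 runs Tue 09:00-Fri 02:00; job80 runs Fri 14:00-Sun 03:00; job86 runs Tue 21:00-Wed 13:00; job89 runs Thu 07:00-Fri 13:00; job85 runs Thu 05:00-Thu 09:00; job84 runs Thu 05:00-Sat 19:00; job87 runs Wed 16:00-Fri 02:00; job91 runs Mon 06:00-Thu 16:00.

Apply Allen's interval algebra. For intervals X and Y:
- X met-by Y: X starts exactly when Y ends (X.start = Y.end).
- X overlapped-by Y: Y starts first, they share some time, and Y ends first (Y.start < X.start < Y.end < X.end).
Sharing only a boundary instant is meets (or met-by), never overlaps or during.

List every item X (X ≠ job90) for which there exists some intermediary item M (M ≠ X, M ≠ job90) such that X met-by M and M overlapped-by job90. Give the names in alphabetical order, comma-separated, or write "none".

Target job90 = [Thu 08:00, Sun 14:00].
Intermediaries M with M overlapped-by job90: none.
Union: none.

none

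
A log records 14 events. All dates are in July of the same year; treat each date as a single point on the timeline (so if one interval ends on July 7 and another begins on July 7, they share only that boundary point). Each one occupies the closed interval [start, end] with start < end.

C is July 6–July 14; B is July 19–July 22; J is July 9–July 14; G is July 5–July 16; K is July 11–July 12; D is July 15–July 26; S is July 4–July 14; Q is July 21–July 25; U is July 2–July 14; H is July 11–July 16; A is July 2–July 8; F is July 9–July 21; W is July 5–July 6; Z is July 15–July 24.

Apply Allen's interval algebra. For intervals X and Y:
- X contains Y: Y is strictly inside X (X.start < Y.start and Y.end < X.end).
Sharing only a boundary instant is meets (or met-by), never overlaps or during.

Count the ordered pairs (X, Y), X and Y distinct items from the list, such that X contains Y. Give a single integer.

Checking all 182 ordered pairs for relation 'contains'; matching pairs in alphabetical order:
(A, W): A contains W ✓
(C, K): C contains K ✓
(D, B): D contains B ✓
(D, Q): D contains Q ✓
(F, H): F contains H ✓
(F, K): F contains K ✓
(G, C): G contains C ✓
(G, J): G contains J ✓
(G, K): G contains K ✓
(J, K): J contains K ✓
(S, K): S contains K ✓
(S, W): S contains W ✓
(U, K): U contains K ✓
(U, W): U contains W ✓
(Z, B): Z contains B ✓
Count: 15.

15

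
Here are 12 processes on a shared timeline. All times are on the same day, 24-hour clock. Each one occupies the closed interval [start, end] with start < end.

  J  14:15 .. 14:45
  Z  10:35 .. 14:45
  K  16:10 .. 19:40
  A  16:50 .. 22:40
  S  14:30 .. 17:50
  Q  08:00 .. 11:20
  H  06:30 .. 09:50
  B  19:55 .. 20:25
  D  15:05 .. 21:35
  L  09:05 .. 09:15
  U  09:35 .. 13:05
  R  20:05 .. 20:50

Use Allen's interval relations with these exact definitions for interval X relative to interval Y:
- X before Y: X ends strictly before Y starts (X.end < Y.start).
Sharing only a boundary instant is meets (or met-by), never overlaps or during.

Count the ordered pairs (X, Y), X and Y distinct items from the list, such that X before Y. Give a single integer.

Checking all 132 ordered pairs for relation 'before'; matching pairs in alphabetical order:
(H, A): H before A ✓
(H, B): H before B ✓
(H, D): H before D ✓
(H, J): H before J ✓
(H, K): H before K ✓
(H, R): H before R ✓
(H, S): H before S ✓
(H, Z): H before Z ✓
(J, A): J before A ✓
(J, B): J before B ✓
(J, D): J before D ✓
(J, K): J before K ✓
(J, R): J before R ✓
(K, B): K before B ✓
(K, R): K before R ✓
(L, A): L before A ✓
(L, B): L before B ✓
(L, D): L before D ✓
(L, J): L before J ✓
(L, K): L before K ✓
(L, R): L before R ✓
(L, S): L before S ✓
(L, U): L before U ✓
(L, Z): L before Z ✓
... plus 21 further pairs not listed.
Count: 45.

45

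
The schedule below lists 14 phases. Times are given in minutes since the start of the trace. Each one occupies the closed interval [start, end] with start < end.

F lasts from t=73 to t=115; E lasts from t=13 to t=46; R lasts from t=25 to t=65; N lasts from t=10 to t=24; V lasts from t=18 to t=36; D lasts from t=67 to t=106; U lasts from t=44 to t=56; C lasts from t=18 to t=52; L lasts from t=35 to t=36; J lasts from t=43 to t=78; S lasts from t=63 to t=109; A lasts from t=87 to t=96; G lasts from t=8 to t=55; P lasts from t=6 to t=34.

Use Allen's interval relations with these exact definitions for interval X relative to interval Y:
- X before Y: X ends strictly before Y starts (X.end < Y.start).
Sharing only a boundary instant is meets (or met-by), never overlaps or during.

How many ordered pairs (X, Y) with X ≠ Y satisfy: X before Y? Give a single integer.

47

Checking all 182 ordered pairs for relation 'before'; matching pairs in alphabetical order:
(C, A): C before A ✓
(C, D): C before D ✓
(C, F): C before F ✓
(C, S): C before S ✓
(E, A): E before A ✓
(E, D): E before D ✓
(E, F): E before F ✓
(E, S): E before S ✓
(G, A): G before A ✓
(G, D): G before D ✓
(G, F): G before F ✓
(G, S): G before S ✓
(J, A): J before A ✓
(L, A): L before A ✓
(L, D): L before D ✓
(L, F): L before F ✓
(L, J): L before J ✓
(L, S): L before S ✓
(L, U): L before U ✓
(N, A): N before A ✓
(N, D): N before D ✓
(N, F): N before F ✓
(N, J): N before J ✓
(N, L): N before L ✓
... plus 23 further pairs not listed.
Count: 47.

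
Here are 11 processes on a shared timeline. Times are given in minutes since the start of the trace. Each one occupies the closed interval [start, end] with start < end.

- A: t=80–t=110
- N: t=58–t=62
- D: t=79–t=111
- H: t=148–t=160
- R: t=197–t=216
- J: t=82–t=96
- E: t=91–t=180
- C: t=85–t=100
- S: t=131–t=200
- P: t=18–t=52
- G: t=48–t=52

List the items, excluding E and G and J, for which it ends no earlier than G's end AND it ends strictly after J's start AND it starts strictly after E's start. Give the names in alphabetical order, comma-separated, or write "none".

H, R, S

Conditions: its end is no earlier than G's end (X.end >= t=52) AND its end is strictly after J's start (X.end > t=82) AND its start is strictly after E's start (X.start > t=91).
A: end t=110 >= t=52? ✓; end t=110 > t=82? ✓; start t=80 > t=91? ✗ → no.
C: end t=100 >= t=52? ✓; end t=100 > t=82? ✓; start t=85 > t=91? ✗ → no.
D: end t=111 >= t=52? ✓; end t=111 > t=82? ✓; start t=79 > t=91? ✗ → no.
H: end t=160 >= t=52? ✓; end t=160 > t=82? ✓; start t=148 > t=91? ✓ → yes.
N: end t=62 >= t=52? ✓; end t=62 > t=82? ✗; start t=58 > t=91? ✗ → no.
P: end t=52 >= t=52? ✓; end t=52 > t=82? ✗; start t=18 > t=91? ✗ → no.
R: end t=216 >= t=52? ✓; end t=216 > t=82? ✓; start t=197 > t=91? ✓ → yes.
S: end t=200 >= t=52? ✓; end t=200 > t=82? ✓; start t=131 > t=91? ✓ → yes.
Result: H, R, S.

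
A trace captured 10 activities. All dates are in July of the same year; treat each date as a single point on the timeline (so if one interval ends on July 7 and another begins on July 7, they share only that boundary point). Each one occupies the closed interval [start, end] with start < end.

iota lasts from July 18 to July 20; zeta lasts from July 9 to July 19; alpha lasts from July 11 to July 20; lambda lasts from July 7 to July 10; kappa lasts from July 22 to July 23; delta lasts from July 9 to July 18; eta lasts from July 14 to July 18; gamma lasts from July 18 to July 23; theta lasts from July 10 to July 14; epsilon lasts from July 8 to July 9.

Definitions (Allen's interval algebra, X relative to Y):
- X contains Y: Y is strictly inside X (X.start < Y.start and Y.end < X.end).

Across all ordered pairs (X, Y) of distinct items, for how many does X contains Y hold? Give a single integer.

5

Checking all 90 ordered pairs for relation 'contains'; matching pairs in alphabetical order:
(alpha, eta): alpha contains eta ✓
(delta, theta): delta contains theta ✓
(lambda, epsilon): lambda contains epsilon ✓
(zeta, eta): zeta contains eta ✓
(zeta, theta): zeta contains theta ✓
Count: 5.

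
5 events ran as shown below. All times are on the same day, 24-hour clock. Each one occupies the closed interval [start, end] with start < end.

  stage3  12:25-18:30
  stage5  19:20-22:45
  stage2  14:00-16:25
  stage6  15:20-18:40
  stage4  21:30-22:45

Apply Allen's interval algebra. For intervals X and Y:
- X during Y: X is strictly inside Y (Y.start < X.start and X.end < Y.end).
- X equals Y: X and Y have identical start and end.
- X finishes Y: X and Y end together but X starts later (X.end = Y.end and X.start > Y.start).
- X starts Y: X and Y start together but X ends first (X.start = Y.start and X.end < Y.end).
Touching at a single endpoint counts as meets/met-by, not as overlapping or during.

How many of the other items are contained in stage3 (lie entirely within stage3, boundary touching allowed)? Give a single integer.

Target stage3 = [12:25, 18:30].
stage2 [14:00, 16:25] → during → counts.
stage4 [21:30, 22:45] → after → no.
stage5 [19:20, 22:45] → after → no.
stage6 [15:20, 18:40] → overlapped-by → no.
Total: 1.

1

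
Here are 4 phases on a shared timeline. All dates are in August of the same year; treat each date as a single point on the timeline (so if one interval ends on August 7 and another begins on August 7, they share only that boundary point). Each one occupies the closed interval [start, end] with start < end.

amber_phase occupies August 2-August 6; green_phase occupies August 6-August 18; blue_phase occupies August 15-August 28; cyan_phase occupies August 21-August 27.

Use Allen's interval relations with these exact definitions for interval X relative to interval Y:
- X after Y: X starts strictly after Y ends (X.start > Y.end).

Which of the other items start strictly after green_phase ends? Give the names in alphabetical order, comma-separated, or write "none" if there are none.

Target green_phase = [August 6, August 18].
amber_phase [August 2, August 6] → meets → no.
blue_phase [August 15, August 28] → overlapped-by → no.
cyan_phase [August 21, August 27] → after → yes.
Result: cyan_phase.

cyan_phase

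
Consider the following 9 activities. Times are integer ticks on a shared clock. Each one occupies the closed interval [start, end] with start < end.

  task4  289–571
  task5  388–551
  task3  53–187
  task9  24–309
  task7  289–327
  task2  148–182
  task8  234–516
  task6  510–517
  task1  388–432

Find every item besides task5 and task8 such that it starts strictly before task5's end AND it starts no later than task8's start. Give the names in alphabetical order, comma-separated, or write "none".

task2, task3, task9

Conditions: its start is strictly before task5's end (X.start < 551) AND its start is no later than task8's start (X.start <= 234).
task1: start 388 < 551? ✓; start 388 <= 234? ✗ → no.
task2: start 148 < 551? ✓; start 148 <= 234? ✓ → yes.
task3: start 53 < 551? ✓; start 53 <= 234? ✓ → yes.
task4: start 289 < 551? ✓; start 289 <= 234? ✗ → no.
task6: start 510 < 551? ✓; start 510 <= 234? ✗ → no.
task7: start 289 < 551? ✓; start 289 <= 234? ✗ → no.
task9: start 24 < 551? ✓; start 24 <= 234? ✓ → yes.
Result: task2, task3, task9.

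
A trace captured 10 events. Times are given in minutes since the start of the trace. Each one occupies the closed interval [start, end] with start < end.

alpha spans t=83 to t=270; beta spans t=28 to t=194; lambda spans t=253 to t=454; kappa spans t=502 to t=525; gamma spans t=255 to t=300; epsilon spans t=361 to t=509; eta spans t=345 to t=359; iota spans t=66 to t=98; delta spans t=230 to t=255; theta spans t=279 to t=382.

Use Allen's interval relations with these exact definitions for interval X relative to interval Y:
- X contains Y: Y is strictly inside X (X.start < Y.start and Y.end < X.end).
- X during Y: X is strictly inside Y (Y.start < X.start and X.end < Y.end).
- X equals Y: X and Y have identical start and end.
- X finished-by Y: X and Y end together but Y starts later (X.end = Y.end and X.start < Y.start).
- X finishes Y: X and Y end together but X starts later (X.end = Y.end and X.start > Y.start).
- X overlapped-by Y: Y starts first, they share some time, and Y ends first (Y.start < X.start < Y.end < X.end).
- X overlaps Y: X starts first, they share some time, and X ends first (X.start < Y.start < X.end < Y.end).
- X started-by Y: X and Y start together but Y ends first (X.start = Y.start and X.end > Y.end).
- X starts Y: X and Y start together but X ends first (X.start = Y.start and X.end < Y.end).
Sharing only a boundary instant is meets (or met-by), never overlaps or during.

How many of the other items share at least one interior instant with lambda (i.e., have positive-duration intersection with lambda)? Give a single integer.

6

Target lambda = [t=253, t=454].
alpha [t=83, t=270] → overlaps → counts.
beta [t=28, t=194] → before → no.
delta [t=230, t=255] → overlaps → counts.
epsilon [t=361, t=509] → overlapped-by → counts.
eta [t=345, t=359] → during → counts.
gamma [t=255, t=300] → during → counts.
iota [t=66, t=98] → before → no.
kappa [t=502, t=525] → after → no.
theta [t=279, t=382] → during → counts.
Total: 6.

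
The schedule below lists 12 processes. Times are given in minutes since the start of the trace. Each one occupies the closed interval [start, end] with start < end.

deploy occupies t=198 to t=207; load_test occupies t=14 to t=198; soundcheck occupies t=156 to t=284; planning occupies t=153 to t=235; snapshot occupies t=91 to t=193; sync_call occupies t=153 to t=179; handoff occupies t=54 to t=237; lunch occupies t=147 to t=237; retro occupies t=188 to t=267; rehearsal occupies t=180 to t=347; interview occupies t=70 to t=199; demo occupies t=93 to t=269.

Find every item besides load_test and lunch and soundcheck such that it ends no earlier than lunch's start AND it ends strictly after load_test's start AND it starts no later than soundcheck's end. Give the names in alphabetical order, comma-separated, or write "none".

Conditions: its end is no earlier than lunch's start (X.end >= t=147) AND its end is strictly after load_test's start (X.end > t=14) AND its start is no later than soundcheck's end (X.start <= t=284).
demo: end t=269 >= t=147? ✓; end t=269 > t=14? ✓; start t=93 <= t=284? ✓ → yes.
deploy: end t=207 >= t=147? ✓; end t=207 > t=14? ✓; start t=198 <= t=284? ✓ → yes.
handoff: end t=237 >= t=147? ✓; end t=237 > t=14? ✓; start t=54 <= t=284? ✓ → yes.
interview: end t=199 >= t=147? ✓; end t=199 > t=14? ✓; start t=70 <= t=284? ✓ → yes.
planning: end t=235 >= t=147? ✓; end t=235 > t=14? ✓; start t=153 <= t=284? ✓ → yes.
rehearsal: end t=347 >= t=147? ✓; end t=347 > t=14? ✓; start t=180 <= t=284? ✓ → yes.
retro: end t=267 >= t=147? ✓; end t=267 > t=14? ✓; start t=188 <= t=284? ✓ → yes.
snapshot: end t=193 >= t=147? ✓; end t=193 > t=14? ✓; start t=91 <= t=284? ✓ → yes.
sync_call: end t=179 >= t=147? ✓; end t=179 > t=14? ✓; start t=153 <= t=284? ✓ → yes.
Result: demo, deploy, handoff, interview, planning, rehearsal, retro, snapshot, sync_call.

demo, deploy, handoff, interview, planning, rehearsal, retro, snapshot, sync_call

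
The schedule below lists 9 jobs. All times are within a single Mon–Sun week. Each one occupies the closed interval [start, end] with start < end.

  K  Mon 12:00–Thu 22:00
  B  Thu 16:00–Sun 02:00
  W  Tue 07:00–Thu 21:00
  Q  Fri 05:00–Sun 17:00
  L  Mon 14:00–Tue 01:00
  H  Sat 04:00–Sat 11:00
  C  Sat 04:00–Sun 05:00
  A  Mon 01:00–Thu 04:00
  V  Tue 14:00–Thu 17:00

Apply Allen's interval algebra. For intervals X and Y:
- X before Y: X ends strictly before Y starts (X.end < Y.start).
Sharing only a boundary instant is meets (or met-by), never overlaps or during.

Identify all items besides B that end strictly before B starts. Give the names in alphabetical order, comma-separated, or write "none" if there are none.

A, L

Target B = [Thu 16:00, Sun 02:00].
A [Mon 01:00, Thu 04:00] → before → yes.
C [Sat 04:00, Sun 05:00] → overlapped-by → no.
H [Sat 04:00, Sat 11:00] → during → no.
K [Mon 12:00, Thu 22:00] → overlaps → no.
L [Mon 14:00, Tue 01:00] → before → yes.
Q [Fri 05:00, Sun 17:00] → overlapped-by → no.
V [Tue 14:00, Thu 17:00] → overlaps → no.
W [Tue 07:00, Thu 21:00] → overlaps → no.
Result: A, L.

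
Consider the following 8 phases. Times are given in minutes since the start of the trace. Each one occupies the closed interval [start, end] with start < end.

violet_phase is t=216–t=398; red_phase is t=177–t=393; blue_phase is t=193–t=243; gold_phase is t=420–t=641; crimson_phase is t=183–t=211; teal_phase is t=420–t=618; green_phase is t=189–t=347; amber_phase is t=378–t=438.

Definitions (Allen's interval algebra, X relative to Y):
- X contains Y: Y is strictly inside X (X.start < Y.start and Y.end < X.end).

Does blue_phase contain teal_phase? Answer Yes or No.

blue_phase = [t=193, t=243], teal_phase = [t=420, t=618].
Actual relation of blue_phase to teal_phase: before.
Asked whether 'contains' holds → No.

No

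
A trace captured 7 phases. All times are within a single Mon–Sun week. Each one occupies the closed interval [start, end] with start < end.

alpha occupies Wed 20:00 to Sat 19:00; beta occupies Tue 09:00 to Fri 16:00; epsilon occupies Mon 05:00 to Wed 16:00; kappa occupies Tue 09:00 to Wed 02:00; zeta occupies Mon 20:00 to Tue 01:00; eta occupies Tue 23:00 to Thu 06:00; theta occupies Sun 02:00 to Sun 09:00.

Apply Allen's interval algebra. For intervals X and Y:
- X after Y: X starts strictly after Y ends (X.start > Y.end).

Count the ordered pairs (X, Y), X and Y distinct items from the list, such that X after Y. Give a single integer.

Checking all 42 ordered pairs for relation 'after'; matching pairs in alphabetical order:
(alpha, epsilon): alpha after epsilon ✓
(alpha, kappa): alpha after kappa ✓
(alpha, zeta): alpha after zeta ✓
(beta, zeta): beta after zeta ✓
(eta, zeta): eta after zeta ✓
(kappa, zeta): kappa after zeta ✓
(theta, alpha): theta after alpha ✓
(theta, beta): theta after beta ✓
(theta, epsilon): theta after epsilon ✓
(theta, eta): theta after eta ✓
(theta, kappa): theta after kappa ✓
(theta, zeta): theta after zeta ✓
Count: 12.

12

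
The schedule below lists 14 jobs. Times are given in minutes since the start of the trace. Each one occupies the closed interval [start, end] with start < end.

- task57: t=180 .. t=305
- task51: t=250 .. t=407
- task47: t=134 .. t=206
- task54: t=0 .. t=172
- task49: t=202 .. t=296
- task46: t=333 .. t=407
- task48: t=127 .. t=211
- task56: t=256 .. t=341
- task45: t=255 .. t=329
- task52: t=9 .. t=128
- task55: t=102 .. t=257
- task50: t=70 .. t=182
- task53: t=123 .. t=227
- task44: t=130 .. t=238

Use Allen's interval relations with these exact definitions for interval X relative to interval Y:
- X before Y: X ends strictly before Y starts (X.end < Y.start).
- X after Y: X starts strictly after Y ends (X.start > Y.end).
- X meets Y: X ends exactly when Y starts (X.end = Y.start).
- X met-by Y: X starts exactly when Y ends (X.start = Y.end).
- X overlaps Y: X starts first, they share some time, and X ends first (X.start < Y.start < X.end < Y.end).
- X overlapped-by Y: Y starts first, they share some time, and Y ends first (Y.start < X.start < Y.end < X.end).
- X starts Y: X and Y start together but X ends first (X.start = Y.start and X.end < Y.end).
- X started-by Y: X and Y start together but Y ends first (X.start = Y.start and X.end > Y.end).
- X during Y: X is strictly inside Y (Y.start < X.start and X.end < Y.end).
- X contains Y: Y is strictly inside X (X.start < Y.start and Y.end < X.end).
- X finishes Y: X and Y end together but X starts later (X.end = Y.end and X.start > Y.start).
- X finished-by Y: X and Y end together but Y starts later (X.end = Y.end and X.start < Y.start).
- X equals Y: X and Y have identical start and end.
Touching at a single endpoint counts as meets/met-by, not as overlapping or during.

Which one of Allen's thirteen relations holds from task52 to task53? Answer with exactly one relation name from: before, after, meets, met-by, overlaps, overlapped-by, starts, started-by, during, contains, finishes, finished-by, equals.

overlaps

task52 = [t=9, t=128]; task53 = [t=123, t=227].
Compare endpoints: task52.start < task53.start, task52.start < task53.end, task52.end > task53.start, task52.end < task53.end.
That pattern is 'overlaps'.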